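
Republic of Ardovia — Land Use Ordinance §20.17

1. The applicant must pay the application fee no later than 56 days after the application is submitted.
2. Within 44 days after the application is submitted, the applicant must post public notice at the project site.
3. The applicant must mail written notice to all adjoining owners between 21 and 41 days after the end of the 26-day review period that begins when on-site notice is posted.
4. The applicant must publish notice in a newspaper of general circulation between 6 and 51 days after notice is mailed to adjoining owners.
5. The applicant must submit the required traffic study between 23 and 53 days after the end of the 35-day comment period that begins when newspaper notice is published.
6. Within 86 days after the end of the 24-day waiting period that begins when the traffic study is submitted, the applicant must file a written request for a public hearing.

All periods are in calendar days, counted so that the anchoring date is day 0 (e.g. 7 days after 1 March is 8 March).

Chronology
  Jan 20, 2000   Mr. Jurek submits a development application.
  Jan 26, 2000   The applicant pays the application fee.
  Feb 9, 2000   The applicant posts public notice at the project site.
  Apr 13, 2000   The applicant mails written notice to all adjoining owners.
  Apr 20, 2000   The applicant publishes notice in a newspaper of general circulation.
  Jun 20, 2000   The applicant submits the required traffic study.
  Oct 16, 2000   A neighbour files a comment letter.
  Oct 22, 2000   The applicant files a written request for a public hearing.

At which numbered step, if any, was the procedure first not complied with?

Step 6

Step 1: 56 days after Jan 20, 2000 (when the application is submitted) is Mar 16, 2000; completed Jan 26, 2000, before the deadline.
Step 2: 44 days after Jan 20, 2000 (when the application is submitted) is Mar 4, 2000; done Feb 9, 2000 — timely.
Step 3: the window is 21–41 days after Mar 6, 2000 (end of the 26-day review period, which began when on-site notice is posted on Feb 9, 2000), so Mar 27, 2000 through Apr 16, 2000; done Apr 13, 2000, which is between those dates.
Step 4: the window is 6–51 days after Apr 13, 2000 (when notice is mailed to adjoining owners), so Apr 19, 2000 through Jun 3, 2000; Apr 20, 2000 falls inside that range.
Step 5: the window is 23–53 days after May 25, 2000 (end of the 35-day comment period, which began when newspaper notice is published on Apr 20, 2000), so Jun 17, 2000 through Jul 17, 2000; done Jun 20, 2000 — within the window.
Step 6: 86 days after Jul 14, 2000 (end of the 24-day waiting period, which began when the traffic study is submitted on Jun 20, 2000) is Oct 8, 2000; not done until Oct 22, 2000, 14 days after the deadline.
Later steps need not be reached.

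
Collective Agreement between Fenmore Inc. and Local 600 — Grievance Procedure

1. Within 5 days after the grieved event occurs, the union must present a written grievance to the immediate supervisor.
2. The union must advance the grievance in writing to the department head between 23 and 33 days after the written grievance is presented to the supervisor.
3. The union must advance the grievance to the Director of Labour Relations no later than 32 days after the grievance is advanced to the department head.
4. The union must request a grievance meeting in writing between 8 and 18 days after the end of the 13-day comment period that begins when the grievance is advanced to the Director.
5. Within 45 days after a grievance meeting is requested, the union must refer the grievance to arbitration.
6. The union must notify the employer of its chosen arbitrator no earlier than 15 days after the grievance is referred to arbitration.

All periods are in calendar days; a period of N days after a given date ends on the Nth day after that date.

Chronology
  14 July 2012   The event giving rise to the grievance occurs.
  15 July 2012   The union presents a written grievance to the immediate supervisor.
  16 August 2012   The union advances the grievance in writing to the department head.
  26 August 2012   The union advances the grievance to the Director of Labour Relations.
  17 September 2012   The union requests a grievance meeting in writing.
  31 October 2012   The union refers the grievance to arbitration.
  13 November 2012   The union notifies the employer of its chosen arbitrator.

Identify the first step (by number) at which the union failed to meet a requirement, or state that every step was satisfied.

Step 1: 5 days after 14 July 2012 (when the grieved event occurs) is 19 July 2012; completed 15 July 2012, before the deadline.
Step 2: the window is 23–33 days after 15 July 2012 (when the written grievance is presented to the supervisor), so 7 August 2012 through 17 August 2012; done 16 August 2012, which is between those dates.
Step 3: 32 days after 16 August 2012 (when the grievance is advanced to the department head) is 17 September 2012; 26 August 2012 is within that limit.
Step 4: the window is 8–18 days after 8 September 2012 (end of the 13-day comment period, which began when the grievance is advanced to the Director on 26 August 2012), so 16 September 2012 through 26 September 2012; done 17 September 2012 — within the window.
Step 5: 45 days after 17 September 2012 (when a grievance meeting is requested) is 1 November 2012; done 31 October 2012 — timely.
Step 6: the earliest permitted date is 15 days after 31 October 2012 (when the grievance is referred to arbitration), i.e. 15 November 2012; 13 November 2012 is 2 days before the earliest permitted date.

Step 6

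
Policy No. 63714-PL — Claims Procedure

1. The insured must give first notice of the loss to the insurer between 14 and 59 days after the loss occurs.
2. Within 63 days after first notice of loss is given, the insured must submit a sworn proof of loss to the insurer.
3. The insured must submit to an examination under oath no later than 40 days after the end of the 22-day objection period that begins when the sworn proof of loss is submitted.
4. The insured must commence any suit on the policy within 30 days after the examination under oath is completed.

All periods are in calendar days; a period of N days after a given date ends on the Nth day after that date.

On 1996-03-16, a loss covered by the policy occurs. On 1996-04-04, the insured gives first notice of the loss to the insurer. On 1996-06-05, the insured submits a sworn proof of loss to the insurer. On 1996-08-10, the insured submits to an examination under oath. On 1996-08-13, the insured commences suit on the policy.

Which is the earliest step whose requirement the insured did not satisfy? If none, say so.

Step 3

(1) the permitted window runs from 1996-03-16 + 14 = 1996-03-30 to 1996-03-16 + 59 = 1996-05-14; done 1996-04-04 — within the window.
(2) due by 1996-04-04 + 63 days = 1996-06-06; 1996-06-05 is within that limit.
(3) due by 1996-06-27 + 40 days = 1996-08-06; 1996-08-10 misses that deadline by 4 days.
That is the first point of non-compliance.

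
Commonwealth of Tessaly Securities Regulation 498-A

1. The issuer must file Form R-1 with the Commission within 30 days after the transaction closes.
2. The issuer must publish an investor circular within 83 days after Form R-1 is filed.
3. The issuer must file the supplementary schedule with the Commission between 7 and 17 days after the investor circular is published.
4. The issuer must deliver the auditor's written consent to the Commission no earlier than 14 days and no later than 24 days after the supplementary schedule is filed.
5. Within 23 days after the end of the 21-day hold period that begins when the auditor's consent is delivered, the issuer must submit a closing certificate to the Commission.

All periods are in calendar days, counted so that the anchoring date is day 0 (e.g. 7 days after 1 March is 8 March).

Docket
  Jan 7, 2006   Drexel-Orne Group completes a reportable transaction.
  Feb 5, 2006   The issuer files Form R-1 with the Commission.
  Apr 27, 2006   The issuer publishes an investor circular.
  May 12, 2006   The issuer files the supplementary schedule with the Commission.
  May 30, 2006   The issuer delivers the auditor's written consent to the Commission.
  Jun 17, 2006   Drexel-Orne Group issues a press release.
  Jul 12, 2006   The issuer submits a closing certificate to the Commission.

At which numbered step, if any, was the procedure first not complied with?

(1) due by Jan 7, 2006 + 30 days = Feb 6, 2006; done Feb 5, 2006 — timely.
(2) due by Feb 5, 2006 + 83 days = Apr 29, 2006; Apr 27, 2006 is within that limit.
(3) the permitted window runs from Apr 27, 2006 + 7 = May 4, 2006 to Apr 27, 2006 + 17 = May 14, 2006; May 12, 2006 falls inside that range.
(4) the permitted window runs from May 12, 2006 + 14 = May 26, 2006 to May 12, 2006 + 24 = Jun 5, 2006; May 30, 2006 falls inside that range.
(5) due by Jun 20, 2006 + 23 days = Jul 13, 2006; Jul 12, 2006 is within that limit.

None — every step was satisfied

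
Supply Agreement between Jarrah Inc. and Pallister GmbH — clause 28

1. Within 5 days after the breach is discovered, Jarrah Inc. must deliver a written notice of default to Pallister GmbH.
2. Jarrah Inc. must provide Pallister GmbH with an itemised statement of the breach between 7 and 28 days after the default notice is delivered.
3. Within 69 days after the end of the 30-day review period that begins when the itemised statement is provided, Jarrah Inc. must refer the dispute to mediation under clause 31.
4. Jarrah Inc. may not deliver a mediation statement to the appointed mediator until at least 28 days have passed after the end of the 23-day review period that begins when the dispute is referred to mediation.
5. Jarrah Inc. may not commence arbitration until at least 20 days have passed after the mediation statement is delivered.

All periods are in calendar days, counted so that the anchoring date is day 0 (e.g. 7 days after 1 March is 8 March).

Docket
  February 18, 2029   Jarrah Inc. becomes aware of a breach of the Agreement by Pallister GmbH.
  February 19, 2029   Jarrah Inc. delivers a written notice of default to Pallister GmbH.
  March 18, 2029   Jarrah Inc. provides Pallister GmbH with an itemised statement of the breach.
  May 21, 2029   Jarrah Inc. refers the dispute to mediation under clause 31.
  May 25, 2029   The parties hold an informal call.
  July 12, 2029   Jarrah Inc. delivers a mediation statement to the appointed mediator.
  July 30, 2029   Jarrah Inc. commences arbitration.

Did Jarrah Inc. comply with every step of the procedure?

Step 1 — counting 5 days from February 18, 2029 (when the breach is discovered) gives a deadline of February 23, 2029; completed February 19, 2029, before the deadline.
Step 2 — 7 and 28 days from February 19, 2029 (when the default notice is delivered) are February 26, 2029 and March 19, 2029 respectively; done March 18, 2029, which is between those dates.
Step 3 — counting 69 days from April 17, 2029 (end of the 30-day review period, which began when the itemised statement is provided on March 18, 2029) gives a deadline of June 25, 2029; done May 21, 2029 — timely.
Step 4 — must wait 28 days from June 13, 2029 (end of the 23-day review period, which began when the dispute is referred to mediation on May 21, 2029), so not before July 11, 2029; July 12, 2029 is on or after that date.
Step 5 — must wait 20 days from July 12, 2029 (when the mediation statement is delivered), so not before August 1, 2029; July 30, 2029 is 2 days before the earliest permitted date.
The analysis stops there.

No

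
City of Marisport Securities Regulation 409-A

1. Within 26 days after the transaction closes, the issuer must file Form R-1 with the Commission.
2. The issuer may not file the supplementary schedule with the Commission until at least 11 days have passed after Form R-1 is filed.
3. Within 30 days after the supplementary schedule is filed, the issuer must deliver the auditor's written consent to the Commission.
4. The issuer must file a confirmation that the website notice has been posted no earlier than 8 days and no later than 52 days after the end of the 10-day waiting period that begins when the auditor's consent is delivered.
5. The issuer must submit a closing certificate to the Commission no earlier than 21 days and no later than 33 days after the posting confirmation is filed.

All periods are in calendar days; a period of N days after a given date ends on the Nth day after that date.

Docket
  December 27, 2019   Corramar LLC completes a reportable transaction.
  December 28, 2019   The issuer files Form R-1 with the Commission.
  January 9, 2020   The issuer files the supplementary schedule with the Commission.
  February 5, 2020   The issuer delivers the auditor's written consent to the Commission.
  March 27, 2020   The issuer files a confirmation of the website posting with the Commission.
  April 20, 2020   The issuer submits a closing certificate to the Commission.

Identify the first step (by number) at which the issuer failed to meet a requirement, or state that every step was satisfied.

None — every step was satisfied

Step 1: 26 days after December 27, 2019 (when the transaction closes) is January 22, 2020; done December 28, 2019 — timely.
Step 2: the earliest permitted date is 11 days after December 28, 2019 (when Form R-1 is filed), i.e. January 8, 2020; done January 9, 2020 — permitted.
Step 3: 30 days after January 9, 2020 (when the supplementary schedule is filed) is February 8, 2020; completed February 5, 2020, before the deadline.
Step 4: the window is 8–52 days after February 15, 2020 (end of the 10-day waiting period, which began when the auditor's consent is delivered on February 5, 2020), so February 23, 2020 through April 7, 2020; done March 27, 2020 — within the window.
Step 5: the window is 21–33 days after March 27, 2020 (when the posting confirmation is filed), so April 17, 2020 through April 29, 2020; done April 20, 2020 — within the window.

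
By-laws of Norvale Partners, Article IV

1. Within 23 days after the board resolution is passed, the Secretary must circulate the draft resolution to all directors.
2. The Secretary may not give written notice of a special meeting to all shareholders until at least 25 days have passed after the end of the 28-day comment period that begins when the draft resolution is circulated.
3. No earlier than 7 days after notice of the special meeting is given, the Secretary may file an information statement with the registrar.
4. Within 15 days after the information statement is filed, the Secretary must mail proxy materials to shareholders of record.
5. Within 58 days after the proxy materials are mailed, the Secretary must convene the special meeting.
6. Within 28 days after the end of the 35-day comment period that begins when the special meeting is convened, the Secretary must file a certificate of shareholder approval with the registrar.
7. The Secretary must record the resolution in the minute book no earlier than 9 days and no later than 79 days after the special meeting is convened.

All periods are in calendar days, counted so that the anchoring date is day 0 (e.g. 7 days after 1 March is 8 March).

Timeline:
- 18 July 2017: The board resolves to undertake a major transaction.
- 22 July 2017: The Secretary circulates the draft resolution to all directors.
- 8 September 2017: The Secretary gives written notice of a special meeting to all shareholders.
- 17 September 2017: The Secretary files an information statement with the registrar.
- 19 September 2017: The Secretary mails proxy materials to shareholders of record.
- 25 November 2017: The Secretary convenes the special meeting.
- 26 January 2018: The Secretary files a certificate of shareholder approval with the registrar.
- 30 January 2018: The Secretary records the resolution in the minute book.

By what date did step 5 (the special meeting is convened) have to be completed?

16 November 2017

Step 5 runs from 19 September 2017, when the proxy materials are mailed. 58 days after 19 September 2017 is 16 November 2017.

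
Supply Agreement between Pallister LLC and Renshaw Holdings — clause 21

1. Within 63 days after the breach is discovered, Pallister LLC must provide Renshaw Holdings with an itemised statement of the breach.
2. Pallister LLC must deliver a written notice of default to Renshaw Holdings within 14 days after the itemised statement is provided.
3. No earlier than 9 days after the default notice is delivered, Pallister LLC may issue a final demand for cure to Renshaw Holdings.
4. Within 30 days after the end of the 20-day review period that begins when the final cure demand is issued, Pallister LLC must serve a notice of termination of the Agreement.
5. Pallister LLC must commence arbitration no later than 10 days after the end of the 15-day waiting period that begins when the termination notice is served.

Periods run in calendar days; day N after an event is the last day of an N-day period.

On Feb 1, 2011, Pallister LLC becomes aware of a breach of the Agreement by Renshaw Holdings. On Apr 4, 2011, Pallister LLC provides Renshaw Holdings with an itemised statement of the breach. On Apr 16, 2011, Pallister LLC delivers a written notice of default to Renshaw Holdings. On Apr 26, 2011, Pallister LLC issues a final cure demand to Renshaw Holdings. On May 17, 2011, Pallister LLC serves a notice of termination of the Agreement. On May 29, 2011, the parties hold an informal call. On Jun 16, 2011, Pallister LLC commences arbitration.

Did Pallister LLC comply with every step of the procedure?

No

Step 1 — counting 63 days from Feb 1, 2011 (when the breach is discovered) gives a deadline of Apr 5, 2011; Apr 4, 2011 is within that limit.
Step 2 — counting 14 days from Apr 4, 2011 (when the itemised statement is provided) gives a deadline of Apr 18, 2011; done Apr 16, 2011 — timely.
Step 3 — must wait 9 days from Apr 16, 2011 (when the default notice is delivered), so not before Apr 25, 2011; done Apr 26, 2011 — permitted.
Step 4 — counting 30 days from May 16, 2011 (end of the 20-day review period, which began when the final cure demand is issued on Apr 26, 2011) gives a deadline of Jun 15, 2011; done May 17, 2011 — timely.
Step 5 — counting 10 days from Jun 1, 2011 (end of the 15-day waiting period, which began when the termination notice is served on May 17, 2011) gives a deadline of Jun 11, 2011; done Jun 16, 2011 — 5 days late.
The analysis stops there.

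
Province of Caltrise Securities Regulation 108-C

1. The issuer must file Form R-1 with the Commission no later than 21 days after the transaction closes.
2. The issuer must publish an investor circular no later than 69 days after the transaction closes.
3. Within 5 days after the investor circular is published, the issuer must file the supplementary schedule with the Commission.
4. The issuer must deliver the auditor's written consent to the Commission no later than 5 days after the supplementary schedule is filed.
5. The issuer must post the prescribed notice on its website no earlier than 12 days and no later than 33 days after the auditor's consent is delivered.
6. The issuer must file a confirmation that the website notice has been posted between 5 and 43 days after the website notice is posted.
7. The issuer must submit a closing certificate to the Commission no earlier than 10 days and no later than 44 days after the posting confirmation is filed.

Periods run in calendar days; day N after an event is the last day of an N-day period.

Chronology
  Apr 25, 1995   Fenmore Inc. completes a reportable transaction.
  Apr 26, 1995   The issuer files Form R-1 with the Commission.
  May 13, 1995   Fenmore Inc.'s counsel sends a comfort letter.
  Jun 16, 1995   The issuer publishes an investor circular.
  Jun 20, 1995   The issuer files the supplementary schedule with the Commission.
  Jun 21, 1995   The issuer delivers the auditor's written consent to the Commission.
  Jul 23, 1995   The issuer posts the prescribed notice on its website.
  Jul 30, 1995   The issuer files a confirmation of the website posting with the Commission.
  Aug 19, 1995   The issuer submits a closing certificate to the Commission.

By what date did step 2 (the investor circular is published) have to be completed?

Step 2 runs from Apr 25, 1995, when the transaction closes. 69 days after Apr 25, 1995 is Jul 3, 1995.

Jul 3, 1995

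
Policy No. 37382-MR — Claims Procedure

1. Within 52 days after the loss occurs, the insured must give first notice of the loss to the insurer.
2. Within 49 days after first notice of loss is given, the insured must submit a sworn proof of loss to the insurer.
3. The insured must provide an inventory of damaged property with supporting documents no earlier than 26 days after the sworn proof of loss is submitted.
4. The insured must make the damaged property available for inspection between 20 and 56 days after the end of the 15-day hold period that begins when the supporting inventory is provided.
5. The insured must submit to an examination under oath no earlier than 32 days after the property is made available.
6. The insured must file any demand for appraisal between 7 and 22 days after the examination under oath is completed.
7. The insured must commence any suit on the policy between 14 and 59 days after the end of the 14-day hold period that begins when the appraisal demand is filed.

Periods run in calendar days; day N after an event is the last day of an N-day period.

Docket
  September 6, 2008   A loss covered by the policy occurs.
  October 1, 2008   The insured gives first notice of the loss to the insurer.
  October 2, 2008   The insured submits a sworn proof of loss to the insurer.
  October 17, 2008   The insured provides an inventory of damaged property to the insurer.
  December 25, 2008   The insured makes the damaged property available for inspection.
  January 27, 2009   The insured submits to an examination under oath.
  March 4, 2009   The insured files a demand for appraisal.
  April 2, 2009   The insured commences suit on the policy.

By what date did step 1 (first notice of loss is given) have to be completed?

Step 1 runs from September 6, 2008, when the loss occurs. 52 days after September 6, 2008 is October 28, 2008.

October 28, 2008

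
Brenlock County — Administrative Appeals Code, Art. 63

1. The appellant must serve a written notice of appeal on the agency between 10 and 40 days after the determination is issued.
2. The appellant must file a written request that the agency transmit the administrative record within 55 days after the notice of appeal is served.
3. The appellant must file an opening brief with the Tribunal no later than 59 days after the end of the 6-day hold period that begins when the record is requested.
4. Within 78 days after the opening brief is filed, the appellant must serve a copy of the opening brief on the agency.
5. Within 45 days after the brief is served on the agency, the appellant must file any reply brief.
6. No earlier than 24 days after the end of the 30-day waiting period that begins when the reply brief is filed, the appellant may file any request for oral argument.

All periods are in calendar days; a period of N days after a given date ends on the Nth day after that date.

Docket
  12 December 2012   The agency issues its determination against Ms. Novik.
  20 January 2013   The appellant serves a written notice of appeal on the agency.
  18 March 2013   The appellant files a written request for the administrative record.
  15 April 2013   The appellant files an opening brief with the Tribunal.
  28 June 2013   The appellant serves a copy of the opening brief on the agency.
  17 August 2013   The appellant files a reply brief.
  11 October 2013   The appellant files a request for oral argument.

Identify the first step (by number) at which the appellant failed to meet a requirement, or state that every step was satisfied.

Step 2

Step 1: the window is 10–40 days after 12 December 2012 (when the determination is issued), so 22 December 2012 through 21 January 2013; 20 January 2013 falls inside that range.
Step 2: 55 days after 20 January 2013 (when the notice of appeal is served) is 16 March 2013; 18 March 2013 misses that deadline by 2 days.
Later steps need not be reached.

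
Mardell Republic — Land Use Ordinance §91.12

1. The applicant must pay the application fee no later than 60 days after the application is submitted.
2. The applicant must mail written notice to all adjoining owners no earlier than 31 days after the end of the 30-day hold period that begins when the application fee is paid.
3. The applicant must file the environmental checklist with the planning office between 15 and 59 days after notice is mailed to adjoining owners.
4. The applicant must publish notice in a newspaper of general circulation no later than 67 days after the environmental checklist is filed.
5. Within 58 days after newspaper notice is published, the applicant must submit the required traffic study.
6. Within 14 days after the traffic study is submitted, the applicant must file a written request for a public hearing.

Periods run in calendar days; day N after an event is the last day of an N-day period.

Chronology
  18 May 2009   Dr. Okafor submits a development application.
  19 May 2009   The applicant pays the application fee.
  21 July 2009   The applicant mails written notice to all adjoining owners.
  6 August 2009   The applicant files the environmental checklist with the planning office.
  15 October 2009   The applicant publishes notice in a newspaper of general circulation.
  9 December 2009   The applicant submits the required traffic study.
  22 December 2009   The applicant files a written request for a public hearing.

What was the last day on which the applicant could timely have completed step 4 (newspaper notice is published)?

Step 4 runs from 6 August 2009, when the environmental checklist is filed. 67 days after 6 August 2009 is 12 October 2009.

12 October 2009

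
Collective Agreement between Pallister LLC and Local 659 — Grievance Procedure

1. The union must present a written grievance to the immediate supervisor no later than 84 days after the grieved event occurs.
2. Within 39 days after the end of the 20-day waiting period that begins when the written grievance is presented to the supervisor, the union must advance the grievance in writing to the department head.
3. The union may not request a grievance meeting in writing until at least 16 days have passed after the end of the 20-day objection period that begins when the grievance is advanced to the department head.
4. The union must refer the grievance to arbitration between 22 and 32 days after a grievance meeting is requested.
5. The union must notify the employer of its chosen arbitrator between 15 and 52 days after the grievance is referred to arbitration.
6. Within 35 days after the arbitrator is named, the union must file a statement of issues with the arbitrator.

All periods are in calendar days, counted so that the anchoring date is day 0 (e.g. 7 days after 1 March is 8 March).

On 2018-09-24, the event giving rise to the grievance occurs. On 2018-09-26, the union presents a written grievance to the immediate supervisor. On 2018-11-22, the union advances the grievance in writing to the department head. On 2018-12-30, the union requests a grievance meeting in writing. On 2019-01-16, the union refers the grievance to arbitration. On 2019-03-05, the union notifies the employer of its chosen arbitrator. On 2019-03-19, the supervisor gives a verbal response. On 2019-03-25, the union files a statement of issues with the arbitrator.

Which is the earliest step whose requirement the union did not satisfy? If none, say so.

Step 1: 84 days after 2018-09-24 (when the grieved event occurs) is 2018-12-17; done 2018-09-26 — timely.
Step 2: 39 days after 2018-10-16 (end of the 20-day waiting period, which began when the written grievance is presented to the supervisor on 2018-09-26) is 2018-11-24; completed 2018-11-22, before the deadline.
Step 3: the earliest permitted date is 16 days after 2018-12-12 (end of the 20-day objection period, which began when the grievance is advanced to the department head on 2018-11-22), i.e. 2018-12-28; 2018-12-30 is on or after that date.
Step 4: the window is 22–32 days after 2018-12-30 (when a grievance meeting is requested), so 2019-01-21 through 2019-01-31; done 2019-01-16 — 5 days before the window opened.

Step 4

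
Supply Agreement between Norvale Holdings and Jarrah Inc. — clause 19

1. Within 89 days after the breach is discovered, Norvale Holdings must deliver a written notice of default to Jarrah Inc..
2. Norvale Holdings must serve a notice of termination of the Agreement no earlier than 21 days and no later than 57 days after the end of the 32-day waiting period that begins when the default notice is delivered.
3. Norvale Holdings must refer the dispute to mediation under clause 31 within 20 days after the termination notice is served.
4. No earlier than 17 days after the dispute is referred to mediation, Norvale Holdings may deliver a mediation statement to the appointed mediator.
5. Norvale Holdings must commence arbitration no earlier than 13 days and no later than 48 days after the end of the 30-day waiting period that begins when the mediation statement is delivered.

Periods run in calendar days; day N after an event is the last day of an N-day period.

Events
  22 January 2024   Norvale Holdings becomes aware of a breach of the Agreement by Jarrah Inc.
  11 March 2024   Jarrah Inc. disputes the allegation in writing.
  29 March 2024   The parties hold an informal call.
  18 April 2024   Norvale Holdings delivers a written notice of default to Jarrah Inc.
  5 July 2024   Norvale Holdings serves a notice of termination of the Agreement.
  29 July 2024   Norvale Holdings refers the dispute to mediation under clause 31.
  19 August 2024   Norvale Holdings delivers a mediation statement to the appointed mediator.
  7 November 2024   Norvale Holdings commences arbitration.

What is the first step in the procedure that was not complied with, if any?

Step 1 — counting 89 days from 22 January 2024 (when the breach is discovered) gives a deadline of 20 April 2024; 18 April 2024 is within that limit.
Step 2 — 21 and 57 days from 20 May 2024 (end of the 32-day waiting period, which began when the default notice is delivered on 18 April 2024) are 10 June 2024 and 16 July 2024 respectively; 5 July 2024 falls inside that range.
Step 3 — counting 20 days from 5 July 2024 (when the termination notice is served) gives a deadline of 25 July 2024; done 29 July 2024 — 4 days late.

Step 3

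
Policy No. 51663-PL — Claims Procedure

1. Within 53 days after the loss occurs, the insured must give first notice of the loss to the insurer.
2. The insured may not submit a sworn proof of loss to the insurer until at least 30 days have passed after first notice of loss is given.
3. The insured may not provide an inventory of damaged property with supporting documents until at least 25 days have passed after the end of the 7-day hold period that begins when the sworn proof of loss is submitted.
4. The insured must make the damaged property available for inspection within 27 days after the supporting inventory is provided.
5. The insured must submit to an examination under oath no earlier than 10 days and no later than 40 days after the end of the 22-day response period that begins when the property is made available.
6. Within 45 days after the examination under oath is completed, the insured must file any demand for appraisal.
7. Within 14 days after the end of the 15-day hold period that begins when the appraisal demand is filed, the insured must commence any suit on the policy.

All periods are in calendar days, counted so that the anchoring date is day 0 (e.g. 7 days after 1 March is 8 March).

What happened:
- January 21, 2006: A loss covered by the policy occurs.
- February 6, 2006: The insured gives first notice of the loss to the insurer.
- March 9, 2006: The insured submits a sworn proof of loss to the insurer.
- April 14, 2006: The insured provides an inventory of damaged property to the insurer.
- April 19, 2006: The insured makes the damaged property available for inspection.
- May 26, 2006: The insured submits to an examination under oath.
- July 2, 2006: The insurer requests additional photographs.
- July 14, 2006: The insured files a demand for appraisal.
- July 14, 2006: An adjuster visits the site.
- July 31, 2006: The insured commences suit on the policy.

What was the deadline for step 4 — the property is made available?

May 11, 2006

Step 4 runs from April 14, 2006, when the supporting inventory is provided. 27 days after April 14, 2006 is May 11, 2006.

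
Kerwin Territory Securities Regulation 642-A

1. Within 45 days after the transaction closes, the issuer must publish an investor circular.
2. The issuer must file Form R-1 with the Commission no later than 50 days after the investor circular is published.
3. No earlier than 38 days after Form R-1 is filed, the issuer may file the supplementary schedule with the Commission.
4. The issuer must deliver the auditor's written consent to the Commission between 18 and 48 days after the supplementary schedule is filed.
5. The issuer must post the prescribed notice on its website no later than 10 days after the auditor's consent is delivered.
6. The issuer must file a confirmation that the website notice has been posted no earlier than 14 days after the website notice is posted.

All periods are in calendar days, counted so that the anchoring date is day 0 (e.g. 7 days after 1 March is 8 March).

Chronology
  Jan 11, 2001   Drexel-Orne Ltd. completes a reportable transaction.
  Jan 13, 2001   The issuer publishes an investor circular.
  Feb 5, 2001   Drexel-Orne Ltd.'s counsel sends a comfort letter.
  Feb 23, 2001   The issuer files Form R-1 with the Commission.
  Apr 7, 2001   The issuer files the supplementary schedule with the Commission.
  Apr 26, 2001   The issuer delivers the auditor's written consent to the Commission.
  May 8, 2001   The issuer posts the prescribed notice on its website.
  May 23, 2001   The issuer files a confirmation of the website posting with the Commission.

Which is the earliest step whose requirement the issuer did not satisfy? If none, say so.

Step 1 — counting 45 days from Jan 11, 2001 (when the transaction closes) gives a deadline of Feb 25, 2001; completed Jan 13, 2001, before the deadline.
Step 2 — counting 50 days from Jan 13, 2001 (when the investor circular is published) gives a deadline of Mar 4, 2001; done Feb 23, 2001 — timely.
Step 3 — must wait 38 days from Feb 23, 2001 (when Form R-1 is filed), so not before Apr 2, 2001; done Apr 7, 2001 — permitted.
Step 4 — 18 and 48 days from Apr 7, 2001 (when the supplementary schedule is filed) are Apr 25, 2001 and May 25, 2001 respectively; done Apr 26, 2001, which is between those dates.
Step 5 — counting 10 days from Apr 26, 2001 (when the auditor's consent is delivered) gives a deadline of May 6, 2001; not done until May 8, 2001, 2 days after the deadline.

Step 5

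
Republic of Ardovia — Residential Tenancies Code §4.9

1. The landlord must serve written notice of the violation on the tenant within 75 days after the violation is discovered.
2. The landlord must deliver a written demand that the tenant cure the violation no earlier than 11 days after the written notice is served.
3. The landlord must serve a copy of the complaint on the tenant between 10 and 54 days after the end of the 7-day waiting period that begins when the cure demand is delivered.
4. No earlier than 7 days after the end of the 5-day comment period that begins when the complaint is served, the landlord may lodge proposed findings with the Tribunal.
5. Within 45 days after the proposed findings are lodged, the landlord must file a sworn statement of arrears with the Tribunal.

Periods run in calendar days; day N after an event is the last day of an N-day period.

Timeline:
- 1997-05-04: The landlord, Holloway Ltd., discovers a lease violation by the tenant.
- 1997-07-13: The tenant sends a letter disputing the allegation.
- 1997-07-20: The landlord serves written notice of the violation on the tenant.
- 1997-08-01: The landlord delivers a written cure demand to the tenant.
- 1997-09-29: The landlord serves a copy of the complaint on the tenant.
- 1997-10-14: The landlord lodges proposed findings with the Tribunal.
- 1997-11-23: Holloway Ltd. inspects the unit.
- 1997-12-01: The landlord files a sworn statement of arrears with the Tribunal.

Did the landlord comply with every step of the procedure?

No

(1) due by 1997-05-04 + 75 days = 1997-07-18; 1997-07-20 misses that deadline by 2 days.
The analysis stops there.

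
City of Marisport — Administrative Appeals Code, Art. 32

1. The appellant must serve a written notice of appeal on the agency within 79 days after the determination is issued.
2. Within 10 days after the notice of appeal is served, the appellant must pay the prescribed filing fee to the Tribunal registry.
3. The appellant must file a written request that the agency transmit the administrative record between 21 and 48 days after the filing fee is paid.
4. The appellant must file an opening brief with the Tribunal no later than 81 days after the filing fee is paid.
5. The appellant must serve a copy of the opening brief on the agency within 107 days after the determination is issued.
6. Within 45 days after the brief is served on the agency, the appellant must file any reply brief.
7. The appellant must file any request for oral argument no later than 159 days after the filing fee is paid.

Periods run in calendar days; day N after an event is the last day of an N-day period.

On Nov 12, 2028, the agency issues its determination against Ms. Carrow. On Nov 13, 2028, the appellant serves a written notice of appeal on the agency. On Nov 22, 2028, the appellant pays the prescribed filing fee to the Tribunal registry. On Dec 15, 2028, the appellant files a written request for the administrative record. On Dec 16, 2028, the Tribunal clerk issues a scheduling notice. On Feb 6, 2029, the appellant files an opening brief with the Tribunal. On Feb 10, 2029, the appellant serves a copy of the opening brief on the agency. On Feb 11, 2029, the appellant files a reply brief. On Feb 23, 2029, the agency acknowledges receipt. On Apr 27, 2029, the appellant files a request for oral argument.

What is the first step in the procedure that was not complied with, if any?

None — every step was satisfied

(1) due by Nov 12, 2028 + 79 days = Jan 30, 2029; completed Nov 13, 2028, before the deadline.
(2) due by Nov 13, 2028 + 10 days = Nov 23, 2028; done Nov 22, 2028 — timely.
(3) the permitted window runs from Nov 22, 2028 + 21 = Dec 13, 2028 to Nov 22, 2028 + 48 = Jan 9, 2029; Dec 15, 2028 falls inside that range.
(4) due by Nov 22, 2028 + 81 days = Feb 11, 2029; Feb 6, 2029 is within that limit.
(5) due by Nov 12, 2028 + 107 days = Feb 27, 2029; completed Feb 10, 2029, before the deadline.
(6) due by Feb 10, 2029 + 45 days = Mar 27, 2029; done Feb 11, 2029 — timely.
(7) due by Nov 22, 2028 + 159 days = Apr 30, 2029; completed Apr 27, 2029, before the deadline.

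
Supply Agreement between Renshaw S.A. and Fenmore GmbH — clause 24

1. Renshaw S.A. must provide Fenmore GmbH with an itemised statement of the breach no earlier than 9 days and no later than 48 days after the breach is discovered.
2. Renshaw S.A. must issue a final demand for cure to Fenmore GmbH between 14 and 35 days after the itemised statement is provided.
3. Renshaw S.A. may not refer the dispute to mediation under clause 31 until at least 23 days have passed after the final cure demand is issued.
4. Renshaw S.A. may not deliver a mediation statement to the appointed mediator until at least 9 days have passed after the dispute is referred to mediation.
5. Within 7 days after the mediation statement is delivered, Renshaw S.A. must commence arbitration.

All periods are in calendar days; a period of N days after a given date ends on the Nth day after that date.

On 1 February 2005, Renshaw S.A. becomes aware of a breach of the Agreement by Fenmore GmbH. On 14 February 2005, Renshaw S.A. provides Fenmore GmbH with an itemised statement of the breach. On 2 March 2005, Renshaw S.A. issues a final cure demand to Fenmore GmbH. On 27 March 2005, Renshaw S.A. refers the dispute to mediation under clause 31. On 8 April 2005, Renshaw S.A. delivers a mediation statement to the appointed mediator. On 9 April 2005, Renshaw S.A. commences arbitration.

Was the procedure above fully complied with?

(1) the permitted window runs from 1 February 2005 + 9 = 10 February 2005 to 1 February 2005 + 48 = 21 March 2005; done 14 February 2005 — within the window.
(2) the permitted window runs from 14 February 2005 + 14 = 28 February 2005 to 14 February 2005 + 35 = 21 March 2005; 2 March 2005 falls inside that range.
(3) permitted from 2 March 2005 + 23 days = 25 March 2005 onward; done 27 March 2005 — permitted.
(4) permitted from 27 March 2005 + 9 days = 5 April 2005 onward; 8 April 2005 is on or after that date.
(5) due by 8 April 2005 + 7 days = 15 April 2005; done 9 April 2005 — timely.

Yes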